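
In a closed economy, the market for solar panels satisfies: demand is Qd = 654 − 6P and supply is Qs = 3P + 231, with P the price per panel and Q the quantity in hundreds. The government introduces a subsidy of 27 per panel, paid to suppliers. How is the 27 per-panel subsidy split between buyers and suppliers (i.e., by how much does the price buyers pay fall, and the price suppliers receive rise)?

Buyers gain 9 per panel; suppliers gain 18 per panel.

Without the subsidy, 654 − 6P = 3P + 231 gives 9P = 423, so P* = 47 and Q* = 372.
With a per-unit subsidy paid to suppliers, each receives P + 27 per unit sold, so supply becomes Qs = 3(P + 27) + 231.
Solving gives Q = 426 with buyers paying 38 and suppliers receiving 65 (the 27 wedge).
Gain to buyers: 9; to suppliers: 18. (They sum to 27.)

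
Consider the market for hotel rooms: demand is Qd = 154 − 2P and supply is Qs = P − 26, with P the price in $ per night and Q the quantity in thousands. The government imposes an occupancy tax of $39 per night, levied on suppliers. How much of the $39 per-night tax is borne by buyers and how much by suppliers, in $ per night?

Without the tax, 154 − 2P = P − 26 gives 3P = 180, so P* = $60 and Q* = 34.
With the tax collected from suppliers, supply shifts: Qs = (P − 39) − 26.
Solving gives Q = 8 with buyers paying $73 and suppliers receiving $34 (the $39 wedge).
Burden on buyers: $13; on suppliers: $26. (They sum to $39.)
The less price-elastic side of the market bears the larger share of a per-unit tax.

Buyers bear $13 per night; suppliers bear $26 per night.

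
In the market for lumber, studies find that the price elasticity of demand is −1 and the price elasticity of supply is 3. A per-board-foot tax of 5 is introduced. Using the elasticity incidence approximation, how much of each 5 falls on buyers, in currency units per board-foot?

Buyers bear ≈ 3.75 per board-foot.

Incidence ratio: buyers' share ≈ εs / (εs + |εd|) = 3 / (3 + 1) = 0.75.
So buyers bear ≈ 0.75 × 5 = 3.75; sellers bear 1.25.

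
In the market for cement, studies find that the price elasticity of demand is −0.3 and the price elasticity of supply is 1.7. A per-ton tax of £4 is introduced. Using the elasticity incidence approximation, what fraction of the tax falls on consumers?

Consumers' share ≈ 0.85.

Incidence ratio: consumers' share ≈ εs / (εs + |εd|) = 1.7 / (1.7 + 0.3) = 0.85.
Supply is the more elastic side, so consumers bear the larger share.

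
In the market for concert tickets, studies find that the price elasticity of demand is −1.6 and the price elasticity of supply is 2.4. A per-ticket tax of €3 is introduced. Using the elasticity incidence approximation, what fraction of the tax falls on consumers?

Consumers' share ≈ 0.6.

Incidence ratio: consumers' share ≈ εs / (εs + |εd|) = 2.4 / (2.4 + 1.6) = 0.6.
Supply is the more elastic side, so consumers bear the larger share.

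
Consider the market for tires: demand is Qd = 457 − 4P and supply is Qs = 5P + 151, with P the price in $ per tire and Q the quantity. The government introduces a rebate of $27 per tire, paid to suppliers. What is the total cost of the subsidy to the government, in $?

Government outlay = $10287.

Without the subsidy, 457 − 4P = 5P + 151 gives 9P = 306, so P* = $34 and Q* = 321.
With a per-unit subsidy paid to suppliers, each receives P + 27 per unit sold, so supply becomes Qs = 5(P + 27) + 151.
New equilibrium: consumers pay $19, suppliers receive $46, Q = 381. (Wedge: Pb − Ps = −27.)
Outlay = t · Q = 27 · 381 = $10287.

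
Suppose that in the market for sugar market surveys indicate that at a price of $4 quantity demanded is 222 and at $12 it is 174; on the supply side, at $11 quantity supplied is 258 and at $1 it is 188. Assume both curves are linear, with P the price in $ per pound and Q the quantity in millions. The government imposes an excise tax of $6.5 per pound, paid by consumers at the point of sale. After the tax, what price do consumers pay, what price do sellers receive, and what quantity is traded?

Demand slope: (174 − 222)/(12 − 4) = -6, so Qd = 246 − 6P.
Supply slope: (188 − 258)/(1 − 11) = 7, so Qs = 7P + 181.
Before the tax: set 246 − 6P = 7P + 181 → P* = $5, Q* = 216.
With the tax collected from consumers, demand (in seller-price terms) shifts: Qd = 246 − 6(P + 6.5).
New equilibrium: consumers pay $8.5, sellers receive $2, Q = 195. (Wedge: Pb − Ps = 6.5.)

Consumers pay $8.5; sellers receive $2; quantity = 195.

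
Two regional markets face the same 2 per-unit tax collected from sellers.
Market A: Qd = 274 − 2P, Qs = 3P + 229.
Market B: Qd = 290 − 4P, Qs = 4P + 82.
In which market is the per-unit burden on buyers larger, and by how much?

Market A: pre-tax P* = 9, Q* = 256; post-tax Q = 253.6; per-unit burden on buyers = 1.2.
Market B: pre-tax P* = 26, Q* = 186; post-tax Q = 182; per-unit burden on buyers = 1.
Difference: 1.2 vs 1 → market A is larger by 0.2.

Market A, by 0.2.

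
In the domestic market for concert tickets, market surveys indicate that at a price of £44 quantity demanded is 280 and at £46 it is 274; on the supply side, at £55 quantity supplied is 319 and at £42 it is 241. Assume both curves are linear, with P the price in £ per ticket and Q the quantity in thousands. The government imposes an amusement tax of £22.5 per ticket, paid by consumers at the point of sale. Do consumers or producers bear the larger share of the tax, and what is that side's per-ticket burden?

Consumers bear the larger share: £15 per ticket.

Demand slope: (274 − 280)/(46 − 44) = -3, so Qd = 412 − 3P.
Supply slope: (241 − 319)/(42 − 55) = 6, so Qs = 6P − 11.
Without the tax, 412 − 3P = 6P − 11 gives 9P = 423, so P* = £47 and Q* = 271.
With the tax collected from consumers, demand (in seller-price terms) shifts: Qd = 412 − 3(P + 22.5).
Solving gives Q = 226 with consumers paying £62 and producers receiving £39.5 (the £22.5 wedge).
Per-ticket burden: consumers £15, producers £7.5.
Consumers take the larger share because demand is less price-elastic here (demand slope 3 vs supply slope 6).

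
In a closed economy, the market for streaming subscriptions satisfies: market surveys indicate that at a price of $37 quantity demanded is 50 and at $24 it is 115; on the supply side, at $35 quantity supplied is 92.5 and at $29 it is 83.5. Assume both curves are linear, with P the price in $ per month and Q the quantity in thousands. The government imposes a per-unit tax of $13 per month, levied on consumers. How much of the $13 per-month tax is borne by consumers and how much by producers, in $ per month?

Consumers bear $3 per month; producers bear $10 per month.

Demand slope: (115 − 50)/(24 − 37) = -5, so Qd = 235 − 5P.
Supply slope: (83.5 − 92.5)/(29 − 35) = 1.5, so Qs = 1.5P + 40.
Before the tax: set 235 − 5P = 1.5P + 40 → P* = $30, Q* = 85.
With the tax collected from consumers, demand (in seller-price terms) shifts: Qd = 235 − 5(P + 13).
New equilibrium: consumers pay $33, producers receive $20, Q = 70. (Wedge: Pb − Ps = 13.)
Burden on consumers: $3; on producers: $10. (They sum to $13.)
The less price-elastic side of the market bears the larger share of a per-unit tax.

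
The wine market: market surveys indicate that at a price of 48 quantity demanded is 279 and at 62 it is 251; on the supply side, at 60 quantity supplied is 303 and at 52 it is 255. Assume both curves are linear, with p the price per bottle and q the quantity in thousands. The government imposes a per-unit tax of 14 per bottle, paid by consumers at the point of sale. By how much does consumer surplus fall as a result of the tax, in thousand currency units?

Demand slope: (251 − 279)/(62 − 48) = -2, so qd = 375 − 2p.
Supply slope: (255 − 303)/(52 − 60) = 6, so qs = 6p − 57.
Before the tax: set 375 − 2p = 6p − 57 → p* = 54, q* = 267.
With the tax collected from consumers, demand (in seller-price terms) shifts: qd = 375 − 2(p + 14).
Solving gives q = 246 with consumers paying 64.5 and sellers receiving 50.5 (the 14 wedge).
ΔCS is the trapezoid between Q = 246 and Q = 267 of height 10.5: ½ · (267 + 246) · 10.5 = 2693.25.

Consumer surplus falls by 2693.25 thousand.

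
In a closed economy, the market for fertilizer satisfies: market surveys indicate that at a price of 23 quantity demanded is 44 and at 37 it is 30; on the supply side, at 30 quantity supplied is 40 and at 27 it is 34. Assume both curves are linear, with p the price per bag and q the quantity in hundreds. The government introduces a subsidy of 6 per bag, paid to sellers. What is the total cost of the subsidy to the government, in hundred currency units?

Government outlay = 252 hundred.

Demand slope: (30 − 44)/(37 − 23) = -1, so qd = 67 − p.
Supply slope: (34 − 40)/(27 − 30) = 2, so qs = 2p − 20.
Before the subsidy: set 67 − p = 2p − 20 → p* = 29, q* = 38.
With a per-unit subsidy paid to sellers, each receives p + 6 per unit sold, so supply becomes qs = 2(p + 6) − 20.
Solving gives q = 42 with consumers paying 25 and sellers receiving 31 (the 6 wedge).
Outlay = t · Q = 6 · 42 = 252.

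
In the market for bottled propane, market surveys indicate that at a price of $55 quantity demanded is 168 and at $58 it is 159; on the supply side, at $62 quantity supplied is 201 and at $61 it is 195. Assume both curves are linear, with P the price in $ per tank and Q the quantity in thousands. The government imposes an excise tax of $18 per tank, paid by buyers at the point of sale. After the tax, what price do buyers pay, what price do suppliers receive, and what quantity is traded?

Demand slope: (159 − 168)/(58 − 55) = -3, so Qd = 333 − 3P.
Supply slope: (195 − 201)/(61 − 62) = 6, so Qs = 6P − 171.
Without the tax, 333 − 3P = 6P − 171 gives 9P = 504, so P* = $56 and Q* = 165.
With the tax collected from buyers, demand (in seller-price terms) shifts: Qd = 333 − 3(P + 18).
New equilibrium: buyers pay $68, suppliers receive $50, Q = 129. (Wedge: Pb − Ps = 18.)
The less price-elastic side of the market bears the larger share of a per-unit tax.

Buyers pay $68; suppliers receive $50; quantity = 129.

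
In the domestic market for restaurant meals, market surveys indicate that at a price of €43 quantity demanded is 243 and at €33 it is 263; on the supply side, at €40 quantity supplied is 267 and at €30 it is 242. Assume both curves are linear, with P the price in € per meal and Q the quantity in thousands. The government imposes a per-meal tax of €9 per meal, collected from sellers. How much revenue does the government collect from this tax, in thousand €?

Demand slope: (263 − 243)/(33 − 43) = -2, so Qd = 329 − 2P.
Supply slope: (242 − 267)/(30 − 40) = 2.5, so Qs = 2.5P + 167.
Without the tax, 329 − 2P = 2.5P + 167 gives 4.5P = 162, so P* = €36 and Q* = 257.
With the tax collected from sellers, supply shifts: Qs = 2.5(P − 9) + 167.
Solving gives Q = 247 with buyers paying €41 and sellers receiving €32 (the €9 wedge).
Revenue = t · Q = 9 · 247 = €2223.

Tax revenue = €2223 thousand.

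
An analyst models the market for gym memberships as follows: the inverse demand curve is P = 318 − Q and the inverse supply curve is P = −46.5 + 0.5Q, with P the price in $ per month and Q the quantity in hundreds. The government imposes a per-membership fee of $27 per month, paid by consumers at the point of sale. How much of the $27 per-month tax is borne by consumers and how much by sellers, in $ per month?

Consumers bear $18 per month; sellers bear $9 per month.

Inverting to Q(P) form: Qd = 318 − P; Qs = 2P + 93.
Without the tax, 318 − P = 2P + 93 gives 3P = 225, so P* = $75 and Q* = 243.
With the tax collected from consumers, demand (in seller-price terms) shifts: Qd = 318 − (P + 27).
Solving gives Q = 225 with consumers paying $93 and sellers receiving $66 (the $27 wedge).
Burden on consumers: $18; on sellers: $9. (They sum to $27.)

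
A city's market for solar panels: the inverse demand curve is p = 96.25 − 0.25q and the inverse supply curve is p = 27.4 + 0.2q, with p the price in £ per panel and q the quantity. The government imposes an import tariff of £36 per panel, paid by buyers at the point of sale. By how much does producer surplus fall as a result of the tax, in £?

Producer surplus falls by £1808.

Rewrite in direct form: qd = 385 − 4p and qs = 5p − 137.
Without the tax, 385 − 4p = 5p − 137 gives 9p = 522, so p* = £58 and q* = 153.
With the tax collected from buyers, demand (in seller-price terms) shifts: qd = 385 − 4(p + 36).
Solving gives q = 73 with buyers paying £78 and sellers receiving £42 (the £36 wedge).
ΔPS is the trapezoid between Q = 73 and Q = 153 of height £16: ½ · (153 + 73) · 16 = £1808.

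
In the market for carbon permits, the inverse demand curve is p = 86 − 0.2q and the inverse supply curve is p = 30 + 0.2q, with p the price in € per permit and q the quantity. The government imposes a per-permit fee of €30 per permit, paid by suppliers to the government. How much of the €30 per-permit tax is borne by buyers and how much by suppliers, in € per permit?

Buyers bear €15 per permit; suppliers bear €15 per permit.

Rewrite in direct form: qd = 430 − 5p and qs = 5p − 150.
Before the tax: set 430 − 5p = 5p − 150 → p* = €58, q* = 140.
With the tax collected from suppliers, supply shifts: qs = 5(p − 30) − 150.
Solving gives q = 65 with buyers paying €73 and suppliers receiving €43 (the €30 wedge).
Burden on buyers: €15; on suppliers: €15. (They sum to €30.)
The less price-elastic side of the market bears the larger share of a per-unit tax.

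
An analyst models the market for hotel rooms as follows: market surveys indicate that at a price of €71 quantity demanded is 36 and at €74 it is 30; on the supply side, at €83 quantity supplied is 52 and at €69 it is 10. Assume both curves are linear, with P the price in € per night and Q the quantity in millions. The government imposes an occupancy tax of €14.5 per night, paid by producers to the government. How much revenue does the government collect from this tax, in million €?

Demand slope: (30 − 36)/(74 − 71) = -2, so Qd = 178 − 2P.
Supply slope: (10 − 52)/(69 − 83) = 3, so Qs = 3P − 197.
Without the tax, 178 − 2P = 3P − 197 gives 5P = 375, so P* = €75 and Q* = 28.
With the tax collected from producers, supply shifts: Qs = 3(P − 14.5) − 197.
New equilibrium: consumers pay €83.7, producers receive €69.2, Q = 10.6. (Wedge: Pb − Ps = 14.5.)
Revenue = t · Q = 14.5 · 10.6 = €153.7.

Tax revenue = €153.7 million.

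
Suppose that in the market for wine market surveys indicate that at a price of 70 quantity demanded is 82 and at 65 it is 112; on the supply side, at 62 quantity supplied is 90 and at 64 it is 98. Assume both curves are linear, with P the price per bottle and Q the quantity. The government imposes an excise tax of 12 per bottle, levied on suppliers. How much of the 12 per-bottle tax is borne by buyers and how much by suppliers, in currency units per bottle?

Demand slope: (112 − 82)/(65 − 70) = -6, so Qd = 502 − 6P.
Supply slope: (98 − 90)/(64 − 62) = 4, so Qs = 4P − 158.
Without the tax, 502 − 6P = 4P − 158 gives 10P = 660, so P* = 66 and Q* = 106.
With the tax collected from suppliers, supply shifts: Qs = 4(P − 12) − 158.
Solving gives Q = 77.2 with buyers paying 70.8 and suppliers receiving 58.8 (the 12 wedge).
Burden on buyers: 4.8; on suppliers: 7.2. (They sum to 12.)
The less price-elastic side of the market bears the larger share of a per-unit tax.

Buyers bear 4.8 per bottle; suppliers bear 7.2 per bottle.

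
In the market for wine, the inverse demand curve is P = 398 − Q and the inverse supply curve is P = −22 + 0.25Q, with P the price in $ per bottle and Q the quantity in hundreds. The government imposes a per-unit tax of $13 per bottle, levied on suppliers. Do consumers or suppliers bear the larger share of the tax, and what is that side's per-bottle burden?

Rewrite in direct form: Qd = 398 − P and Qs = 4P + 88.
Before the tax: set 398 − P = 4P + 88 → P* = $62, Q* = 336.
With the tax collected from suppliers, supply shifts: Qs = 4(P − 13) + 88.
Solving gives Q = 325.6 with consumers paying $72.4 and suppliers receiving $59.4 (the $13 wedge).
Per-bottle burden: consumers $10.4, suppliers $2.6.
Consumers take the larger share because demand is less price-elastic here (demand slope 1 vs supply slope 4).
The less price-elastic side of the market bears the larger share of a per-unit tax.

Consumers bear the larger share: $10.4 per bottle.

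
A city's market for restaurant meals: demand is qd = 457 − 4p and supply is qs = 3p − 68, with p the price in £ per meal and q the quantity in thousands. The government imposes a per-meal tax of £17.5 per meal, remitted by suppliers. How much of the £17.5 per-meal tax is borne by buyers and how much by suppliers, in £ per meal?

Without the tax, 457 − 4p = 3p − 68 gives 7p = 525, so p* = £75 and q* = 157.
With the tax collected from suppliers, supply shifts: qs = 3(p − 17.5) − 68.
New equilibrium: buyers pay £82.5, suppliers receive £65, q = 127. (Wedge: pb − ps = 17.5.)
Burden on buyers: £7.5; on suppliers: £10. (They sum to £17.5.)
The less price-elastic side of the market bears the larger share of a per-unit tax.

Buyers bear £7.5 per meal; suppliers bear £10 per meal.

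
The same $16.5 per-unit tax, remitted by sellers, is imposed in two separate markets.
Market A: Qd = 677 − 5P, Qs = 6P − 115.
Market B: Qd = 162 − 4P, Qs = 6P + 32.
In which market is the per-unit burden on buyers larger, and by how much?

Market B, by $0.9.

Market A: pre-tax P* = $72, Q* = 317; post-tax Q = 272; per-unit burden on buyers = $9.
Market B: pre-tax P* = $13, Q* = 110; post-tax Q = 70.4; per-unit burden on buyers = $9.9.
Difference: $9 vs $9.9 → market B is larger by $0.9.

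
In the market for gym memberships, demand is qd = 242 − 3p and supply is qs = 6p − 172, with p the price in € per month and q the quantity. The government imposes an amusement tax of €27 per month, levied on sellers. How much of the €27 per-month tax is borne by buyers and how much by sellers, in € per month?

Buyers bear €18 per month; sellers bear €9 per month.

Before the tax: set 242 − 3p = 6p − 172 → p* = €46, q* = 104.
With the tax collected from sellers, supply shifts: qs = 6(p − 27) − 172.
New equilibrium: buyers pay €64, sellers receive €37, q = 50. (Wedge: pb − ps = 27.)
Burden on buyers: €18; on sellers: €9. (They sum to €27.)
The less price-elastic side of the market bears the larger share of a per-unit tax.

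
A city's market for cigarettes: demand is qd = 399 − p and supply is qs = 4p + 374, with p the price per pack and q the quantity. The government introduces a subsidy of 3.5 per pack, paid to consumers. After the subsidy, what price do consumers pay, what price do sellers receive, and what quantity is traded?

Consumers pay 2.2; sellers receive 5.7; quantity = 396.8.

Without the subsidy, 399 − p = 4p + 374 gives 5p = 25, so p* = 5 and q* = 394.
With a per-unit subsidy paid to consumers, each effectively pays p − 3.5, so demand becomes qd = 399 − (p − 3.5).
Solving gives q = 396.8 with consumers paying 2.2 and sellers receiving 5.7 (the 3.5 wedge).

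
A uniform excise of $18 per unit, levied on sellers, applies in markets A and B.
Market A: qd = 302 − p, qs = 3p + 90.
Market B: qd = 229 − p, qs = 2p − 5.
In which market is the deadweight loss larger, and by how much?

Market A, by $13.5.

Market A: pre-tax p* = $53, q* = 249; post-tax q = 235.5; deadweight loss = $121.5.
Market B: pre-tax p* = $78, q* = 151; post-tax q = 139; deadweight loss = $108.
Difference: $121.5 vs $108 → market A is larger by $13.5.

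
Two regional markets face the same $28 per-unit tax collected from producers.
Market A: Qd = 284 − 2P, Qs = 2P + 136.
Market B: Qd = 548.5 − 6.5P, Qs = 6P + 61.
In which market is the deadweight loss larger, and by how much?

Market B, by $831.04.

Market A: pre-tax P* = $37, Q* = 210; post-tax Q = 182; deadweight loss = $392.
Market B: pre-tax P* = $39, Q* = 295; post-tax Q = 207.64; deadweight loss = $1223.04.
Difference: $392 vs $1223.04 → market B is larger by $831.04.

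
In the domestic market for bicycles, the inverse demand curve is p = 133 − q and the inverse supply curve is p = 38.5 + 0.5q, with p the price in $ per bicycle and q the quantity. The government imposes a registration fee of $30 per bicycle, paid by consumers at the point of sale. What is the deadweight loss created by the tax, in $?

Rewrite in direct form: qd = 133 − p and qs = 2p − 77.
Before the tax: set 133 − p = 2p − 77 → p* = $70, q* = 63.
With the tax collected from consumers, demand (in seller-price terms) shifts: qd = 133 − (p + 30).
Solving gives q = 43 with consumers paying $90 and sellers receiving $60 (the $30 wedge).
Quantity falls by |ΔQ| = |63 − 43| = 20.
DWL = ½ · t · |ΔQ| = ½ · 30 · 20 = $300.

Deadweight loss = $300.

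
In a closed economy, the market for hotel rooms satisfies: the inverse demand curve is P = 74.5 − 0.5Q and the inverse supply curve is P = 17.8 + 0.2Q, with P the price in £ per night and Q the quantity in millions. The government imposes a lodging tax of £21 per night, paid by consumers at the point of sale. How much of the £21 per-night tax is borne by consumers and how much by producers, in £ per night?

Rewrite in direct form: Qd = 149 − 2P and Qs = 5P − 89.
Without the tax, 149 − 2P = 5P − 89 gives 7P = 238, so P* = £34 and Q* = 81.
With the tax collected from consumers, demand (in seller-price terms) shifts: Qd = 149 − 2(P + 21).
New equilibrium: consumers pay £49, producers receive £28, Q = 51. (Wedge: Pb − Ps = 21.)
Burden on consumers: £15; on producers: £6. (They sum to £21.)

Consumers bear £15 per night; producers bear £6 per night.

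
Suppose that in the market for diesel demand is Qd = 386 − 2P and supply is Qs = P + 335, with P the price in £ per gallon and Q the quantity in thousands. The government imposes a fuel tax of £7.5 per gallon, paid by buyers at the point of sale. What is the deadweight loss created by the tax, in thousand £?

Before the tax: set 386 − 2P = P + 335 → P* = £17, Q* = 352.
With the tax collected from buyers, demand (in seller-price terms) shifts: Qd = 386 − 2(P + 7.5).
New equilibrium: buyers pay £19.5, sellers receive £12, Q = 347. (Wedge: Pb − Ps = 7.5.)
Quantity falls by |ΔQ| = |352 − 347| = 5.
DWL = ½ · t · |ΔQ| = ½ · 7.5 · 5 = £18.75.

Deadweight loss = £18.75 thousand.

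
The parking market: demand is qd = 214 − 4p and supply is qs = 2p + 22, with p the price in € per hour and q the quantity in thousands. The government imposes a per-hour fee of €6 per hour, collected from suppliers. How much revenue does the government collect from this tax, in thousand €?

Tax revenue = €468 thousand.

Before the tax: set 214 − 4p = 2p + 22 → p* = €32, q* = 86.
With the tax collected from suppliers, supply shifts: qs = 2(p − 6) + 22.
Solving gives q = 78 with buyers paying €34 and suppliers receiving €28 (the €6 wedge).
Revenue = t · Q = 6 · 78 = €468.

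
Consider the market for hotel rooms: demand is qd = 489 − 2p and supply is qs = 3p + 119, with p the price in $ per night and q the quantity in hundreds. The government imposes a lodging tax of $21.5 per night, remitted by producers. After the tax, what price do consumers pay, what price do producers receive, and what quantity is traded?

Without the tax, 489 − 2p = 3p + 119 gives 5p = 370, so p* = $74 and q* = 341.
With the tax collected from producers, supply shifts: qs = 3(p − 21.5) + 119.
Solving gives q = 315.2 with consumers paying $86.9 and producers receiving $65.4 (the $21.5 wedge).

Consumers pay $86.9; producers receive $65.4; quantity = 315.2.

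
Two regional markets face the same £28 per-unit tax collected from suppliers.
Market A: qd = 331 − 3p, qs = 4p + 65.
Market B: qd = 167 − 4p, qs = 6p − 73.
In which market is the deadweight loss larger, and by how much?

Market A: pre-tax p* = £38, q* = 217; post-tax q = 169; deadweight loss = £672.
Market B: pre-tax p* = £24, q* = 71; post-tax q = 3.8; deadweight loss = £940.8.
Difference: £672 vs £940.8 → market B is larger by £268.8.

Market B, by £268.8.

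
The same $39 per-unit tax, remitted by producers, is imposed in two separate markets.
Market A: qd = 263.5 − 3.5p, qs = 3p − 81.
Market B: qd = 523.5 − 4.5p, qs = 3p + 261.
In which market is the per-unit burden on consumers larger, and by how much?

Market A, by $2.4.

Market A: pre-tax p* = $53, q* = 78; post-tax q = 15; per-unit burden on consumers = $18.
Market B: pre-tax p* = $35, q* = 366; post-tax q = 295.8; per-unit burden on consumers = $15.6.
Difference: $18 vs $15.6 → market A is larger by $2.4.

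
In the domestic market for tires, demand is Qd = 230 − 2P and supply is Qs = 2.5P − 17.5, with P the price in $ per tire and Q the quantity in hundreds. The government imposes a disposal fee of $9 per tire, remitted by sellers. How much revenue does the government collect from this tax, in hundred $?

Tax revenue = $990 hundred.

Before the tax: set 230 − 2P = 2.5P − 17.5 → P* = $55, Q* = 120.
With the tax collected from sellers, supply shifts: Qs = 2.5(P − 9) − 17.5.
New equilibrium: consumers pay $60, sellers receive $51, Q = 110. (Wedge: Pb − Ps = 9.)
Revenue = t · Q = 9 · 110 = $990.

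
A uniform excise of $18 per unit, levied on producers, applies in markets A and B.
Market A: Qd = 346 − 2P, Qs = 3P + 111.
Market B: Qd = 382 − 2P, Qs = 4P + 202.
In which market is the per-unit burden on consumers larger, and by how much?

Market A: pre-tax P* = $47, Q* = 252; post-tax Q = 230.4; per-unit burden on consumers = $10.8.
Market B: pre-tax P* = $30, Q* = 322; post-tax Q = 298; per-unit burden on consumers = $12.
Difference: $10.8 vs $12 → market B is larger by $1.2.

Market B, by $1.2.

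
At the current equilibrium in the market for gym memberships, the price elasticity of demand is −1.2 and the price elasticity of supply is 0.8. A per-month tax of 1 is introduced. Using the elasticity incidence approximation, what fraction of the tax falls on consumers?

Incidence ratio: consumers' share ≈ εs / (εs + |εd|) = 0.8 / (0.8 + 1.2) = 0.4.
Supply is the less elastic side, so consumers bear the smaller share.

Consumers' share ≈ 0.4.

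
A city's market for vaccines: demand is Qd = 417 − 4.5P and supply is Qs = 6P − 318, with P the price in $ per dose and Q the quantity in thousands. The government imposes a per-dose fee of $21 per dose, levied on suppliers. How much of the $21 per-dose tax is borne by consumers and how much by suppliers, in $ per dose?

Consumers bear $12 per dose; suppliers bear $9 per dose.

Without the tax, 417 − 4.5P = 6P − 318 gives 10.5P = 735, so P* = $70 and Q* = 102.
With the tax collected from suppliers, supply shifts: Qs = 6(P − 21) − 318.
New equilibrium: consumers pay $82, suppliers receive $61, Q = 48. (Wedge: Pb − Ps = 21.)
Burden on consumers: $12; on suppliers: $9. (They sum to $21.)
The less price-elastic side of the market bears the larger share of a per-unit tax.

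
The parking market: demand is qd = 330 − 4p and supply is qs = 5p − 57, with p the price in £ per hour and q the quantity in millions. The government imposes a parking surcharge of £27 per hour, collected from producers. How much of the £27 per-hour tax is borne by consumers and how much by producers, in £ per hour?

Before the tax: set 330 − 4p = 5p − 57 → p* = £43, q* = 158.
With the tax collected from producers, supply shifts: qs = 5(p − 27) − 57.
Solving gives q = 98 with consumers paying £58 and producers receiving £31 (the £27 wedge).
Burden on consumers: £15; on producers: £12. (They sum to £27.)
The less price-elastic side of the market bears the larger share of a per-unit tax.

Consumers bear £15 per hour; producers bear £12 per hour.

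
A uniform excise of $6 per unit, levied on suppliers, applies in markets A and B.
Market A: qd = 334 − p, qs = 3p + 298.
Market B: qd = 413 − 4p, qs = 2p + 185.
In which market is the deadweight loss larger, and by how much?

Market A: pre-tax p* = $9, q* = 325; post-tax q = 320.5; deadweight loss = $13.5.
Market B: pre-tax p* = $38, q* = 261; post-tax q = 253; deadweight loss = $24.
Difference: $13.5 vs $24 → market B is larger by $10.5.

Market B, by $10.5.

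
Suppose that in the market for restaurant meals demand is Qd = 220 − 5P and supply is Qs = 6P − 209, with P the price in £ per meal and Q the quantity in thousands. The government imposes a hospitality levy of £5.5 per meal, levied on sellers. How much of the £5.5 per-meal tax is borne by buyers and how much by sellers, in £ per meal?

Buyers bear £3 per meal; sellers bear £2.5 per meal.

Without the tax, 220 − 5P = 6P − 209 gives 11P = 429, so P* = £39 and Q* = 25.
With the tax collected from sellers, supply shifts: Qs = 6(P − 5.5) − 209.
Solving gives Q = 10 with buyers paying £42 and sellers receiving £36.5 (the £5.5 wedge).
Burden on buyers: £3; on sellers: £2.5. (They sum to £5.5.)
The less price-elastic side of the market bears the larger share of a per-unit tax.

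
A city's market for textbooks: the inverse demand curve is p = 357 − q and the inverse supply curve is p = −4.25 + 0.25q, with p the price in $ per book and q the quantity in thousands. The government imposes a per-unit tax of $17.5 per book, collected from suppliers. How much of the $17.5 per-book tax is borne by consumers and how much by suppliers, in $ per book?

Consumers bear $14 per book; suppliers bear $3.5 per book.

Inverting to q(p) form: qd = 357 − p; qs = 4p + 17.
Before the tax: set 357 − p = 4p + 17 → p* = $68, q* = 289.
With the tax collected from suppliers, supply shifts: qs = 4(p − 17.5) + 17.
Solving gives q = 275 with consumers paying $82 and suppliers receiving $64.5 (the $17.5 wedge).
Burden on consumers: $14; on suppliers: $3.5. (They sum to $17.5.)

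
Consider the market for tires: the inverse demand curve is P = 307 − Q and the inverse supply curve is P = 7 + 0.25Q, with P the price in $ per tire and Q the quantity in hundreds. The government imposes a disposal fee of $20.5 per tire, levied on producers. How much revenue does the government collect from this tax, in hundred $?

Tax revenue = $4583.8 hundred.

Inverting to Q(P) form: Qd = 307 − P; Qs = 4P − 28.
Before the tax: set 307 − P = 4P − 28 → P* = $67, Q* = 240.
With the tax collected from producers, supply shifts: Qs = 4(P − 20.5) − 28.
New equilibrium: buyers pay $83.4, producers receive $62.9, Q = 223.6. (Wedge: Pb − Ps = 20.5.)
Revenue = t · Q = 20.5 · 223.6 = $4583.8.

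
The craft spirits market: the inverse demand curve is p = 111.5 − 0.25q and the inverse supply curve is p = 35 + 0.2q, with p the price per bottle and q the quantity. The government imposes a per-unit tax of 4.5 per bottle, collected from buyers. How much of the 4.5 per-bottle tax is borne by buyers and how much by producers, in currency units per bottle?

Buyers bear 2.5 per bottle; producers bear 2 per bottle.

Inverting to q(p) form: qd = 446 − 4p; qs = 5p − 175.
Without the tax, 446 − 4p = 5p − 175 gives 9p = 621, so p* = 69 and q* = 170.
With the tax collected from buyers, demand (in seller-price terms) shifts: qd = 446 − 4(p + 4.5).
Solving gives q = 160 with buyers paying 71.5 and producers receiving 67 (the 4.5 wedge).
Burden on buyers: 2.5; on producers: 2. (They sum to 4.5.)
The less price-elastic side of the market bears the larger share of a per-unit tax.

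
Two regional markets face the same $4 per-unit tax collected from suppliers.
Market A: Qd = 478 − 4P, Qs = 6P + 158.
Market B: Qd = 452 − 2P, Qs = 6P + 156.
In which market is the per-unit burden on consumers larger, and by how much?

Market B, by $0.6.

Market A: pre-tax P* = $32, Q* = 350; post-tax Q = 340.4; per-unit burden on consumers = $2.4.
Market B: pre-tax P* = $37, Q* = 378; post-tax Q = 372; per-unit burden on consumers = $3.
Difference: $2.4 vs $3 → market B is larger by $0.6.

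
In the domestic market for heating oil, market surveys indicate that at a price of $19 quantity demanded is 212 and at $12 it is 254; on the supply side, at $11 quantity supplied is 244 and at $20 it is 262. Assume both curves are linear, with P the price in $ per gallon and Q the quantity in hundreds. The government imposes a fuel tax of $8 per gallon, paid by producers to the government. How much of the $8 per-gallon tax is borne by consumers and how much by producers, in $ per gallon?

Consumers bear $2 per gallon; producers bear $6 per gallon.

Demand slope: (254 − 212)/(12 − 19) = -6, so Qd = 326 − 6P.
Supply slope: (262 − 244)/(20 − 11) = 2, so Qs = 2P + 222.
Before the tax: set 326 − 6P = 2P + 222 → P* = $13, Q* = 248.
With the tax collected from producers, supply shifts: Qs = 2(P − 8) + 222.
New equilibrium: consumers pay $15, producers receive $7, Q = 236. (Wedge: Pb − Ps = 8.)
Burden on consumers: $2; on producers: $6. (They sum to $8.)
The less price-elastic side of the market bears the larger share of a per-unit tax.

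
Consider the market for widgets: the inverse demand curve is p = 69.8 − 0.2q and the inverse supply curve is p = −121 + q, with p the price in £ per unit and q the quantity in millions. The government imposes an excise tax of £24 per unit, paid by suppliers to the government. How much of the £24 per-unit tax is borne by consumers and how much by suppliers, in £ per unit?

Consumers bear £4 per unit; suppliers bear £20 per unit.

Rewrite in direct form: qd = 349 − 5p and qs = p + 121.
Without the tax, 349 − 5p = p + 121 gives 6p = 228, so p* = £38 and q* = 159.
With the tax collected from suppliers, supply shifts: qs = (p − 24) + 121.
New equilibrium: consumers pay £42, suppliers receive £18, q = 139. (Wedge: pb − ps = 24.)
Burden on consumers: £4; on suppliers: £20. (They sum to £24.)
The less price-elastic side of the market bears the larger share of a per-unit tax.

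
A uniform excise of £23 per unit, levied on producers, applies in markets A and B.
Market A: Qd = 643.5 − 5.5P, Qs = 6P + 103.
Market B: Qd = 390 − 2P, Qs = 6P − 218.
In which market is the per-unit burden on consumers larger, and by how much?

Market A: pre-tax P* = £47, Q* = 385; post-tax Q = 319; per-unit burden on consumers = £12.
Market B: pre-tax P* = £76, Q* = 238; post-tax Q = 203.5; per-unit burden on consumers = £17.25.
Difference: £12 vs £17.25 → market B is larger by £5.25.

Market B, by £5.25.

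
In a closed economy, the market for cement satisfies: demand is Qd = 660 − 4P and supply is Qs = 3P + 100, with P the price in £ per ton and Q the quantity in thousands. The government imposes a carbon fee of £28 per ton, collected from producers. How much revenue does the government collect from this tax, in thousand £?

Without the tax, 660 − 4P = 3P + 100 gives 7P = 560, so P* = £80 and Q* = 340.
With the tax collected from producers, supply shifts: Qs = 3(P − 28) + 100.
New equilibrium: consumers pay £92, producers receive £64, Q = 292. (Wedge: Pb − Ps = 28.)
Revenue = t · Q = 28 · 292 = £8176.

Tax revenue = £8176 thousand.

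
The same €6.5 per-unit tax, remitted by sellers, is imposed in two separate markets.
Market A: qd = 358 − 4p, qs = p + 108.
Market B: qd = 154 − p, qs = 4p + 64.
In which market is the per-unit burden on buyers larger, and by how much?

Market B, by €3.9.

Market A: pre-tax p* = €50, q* = 158; post-tax q = 152.8; per-unit burden on buyers = €1.3.
Market B: pre-tax p* = €18, q* = 136; post-tax q = 130.8; per-unit burden on buyers = €5.2.
Difference: €1.3 vs €5.2 → market B is larger by €3.9.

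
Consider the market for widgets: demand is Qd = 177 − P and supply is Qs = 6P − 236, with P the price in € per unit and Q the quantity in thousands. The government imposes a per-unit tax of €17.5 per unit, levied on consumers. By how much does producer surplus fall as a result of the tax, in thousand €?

Producer surplus falls by €276.25 thousand.

Before the tax: set 177 − P = 6P − 236 → P* = €59, Q* = 118.
With the tax collected from consumers, demand (in seller-price terms) shifts: Qd = 177 − (P + 17.5).
Solving gives Q = 103 with consumers paying €74 and suppliers receiving €56.5 (the €17.5 wedge).
ΔPS is the trapezoid between Q = 103 and Q = 118 of height €2.5: ½ · (118 + 103) · 2.5 = €276.25.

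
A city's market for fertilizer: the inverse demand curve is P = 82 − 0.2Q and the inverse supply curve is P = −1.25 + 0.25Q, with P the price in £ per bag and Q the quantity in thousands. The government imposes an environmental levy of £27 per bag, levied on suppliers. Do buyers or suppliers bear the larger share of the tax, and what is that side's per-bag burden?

Suppliers bear the larger share: £15 per bag.

Inverting to Q(P) form: Qd = 410 − 5P; Qs = 4P + 5.
Without the tax, 410 − 5P = 4P + 5 gives 9P = 405, so P* = £45 and Q* = 185.
With the tax collected from suppliers, supply shifts: Qs = 4(P − 27) + 5.
New equilibrium: buyers pay £57, suppliers receive £30, Q = 125. (Wedge: Pb − Ps = 27.)
Per-bag burden: buyers £12, suppliers £15.
Suppliers take the larger share because supply is less price-elastic here (demand slope 5 vs supply slope 4).
The less price-elastic side of the market bears the larger share of a per-unit tax.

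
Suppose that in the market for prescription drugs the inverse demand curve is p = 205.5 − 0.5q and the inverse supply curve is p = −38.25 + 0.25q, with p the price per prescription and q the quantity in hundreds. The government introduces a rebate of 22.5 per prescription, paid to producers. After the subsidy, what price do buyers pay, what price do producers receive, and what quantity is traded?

Buyers pay 28; producers receive 50.5; quantity = 355.

Inverting to q(p) form: qd = 411 − 2p; qs = 4p + 153.
Without the subsidy, 411 − 2p = 4p + 153 gives 6p = 258, so p* = 43 and q* = 325.
With a per-unit subsidy paid to producers, each receives p + 22.5 per unit sold, so supply becomes qs = 4(p + 22.5) + 153.
New equilibrium: buyers pay 28, producers receive 50.5, q = 355. (Wedge: pb − ps = −22.5.)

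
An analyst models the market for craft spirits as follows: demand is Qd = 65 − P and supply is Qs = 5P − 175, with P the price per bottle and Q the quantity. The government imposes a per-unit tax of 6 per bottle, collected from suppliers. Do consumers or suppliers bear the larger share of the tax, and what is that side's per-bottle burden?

Consumers bear the larger share: 5 per bottle.

Without the tax, 65 − P = 5P − 175 gives 6P = 240, so P* = 40 and Q* = 25.
With the tax collected from suppliers, supply shifts: Qs = 5(P − 6) − 175.
Solving gives Q = 20 with consumers paying 45 and suppliers receiving 39 (the 6 wedge).
Per-bottle burden: consumers 5, suppliers 1.
Consumers take the larger share because demand is less price-elastic here (demand slope 1 vs supply slope 5).
The less price-elastic side of the market bears the larger share of a per-unit tax.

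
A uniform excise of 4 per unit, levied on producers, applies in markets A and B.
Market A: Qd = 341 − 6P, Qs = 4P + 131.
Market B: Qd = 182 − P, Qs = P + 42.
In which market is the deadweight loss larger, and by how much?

Market A: pre-tax P* = 21, Q* = 215; post-tax Q = 205.4; deadweight loss = 19.2.
Market B: pre-tax P* = 70, Q* = 112; post-tax Q = 110; deadweight loss = 4.
Difference: 19.2 vs 4 → market A is larger by 15.2.

Market A, by 15.2.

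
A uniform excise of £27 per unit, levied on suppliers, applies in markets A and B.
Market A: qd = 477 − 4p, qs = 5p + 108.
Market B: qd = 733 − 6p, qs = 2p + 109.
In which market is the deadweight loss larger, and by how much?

Market A: pre-tax p* = £41, q* = 313; post-tax q = 253; deadweight loss = £810.
Market B: pre-tax p* = £78, q* = 265; post-tax q = 224.5; deadweight loss = £546.75.
Difference: £810 vs £546.75 → market A is larger by £263.25.

Market A, by £263.25.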